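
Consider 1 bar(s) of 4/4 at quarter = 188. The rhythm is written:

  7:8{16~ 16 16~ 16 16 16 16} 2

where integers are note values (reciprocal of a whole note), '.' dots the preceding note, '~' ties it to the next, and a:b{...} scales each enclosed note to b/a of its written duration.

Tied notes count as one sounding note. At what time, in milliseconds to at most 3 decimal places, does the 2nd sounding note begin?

1. 0.0ms @ 0 + 182.371ms (4/7)
2. 182.371ms @ 4/7 + 182.371ms (4/7)
3. 364.742ms @ 8/7 + 91.185ms (2/7)
4. 455.927ms @ 10/7 + 91.185ms (2/7)
5. 547.112ms @ 12/7 + 91.185ms (2/7)
6. 638.298ms @ 2 + 638.298ms (2)

note 2 onset = 4/7b = 182.371ms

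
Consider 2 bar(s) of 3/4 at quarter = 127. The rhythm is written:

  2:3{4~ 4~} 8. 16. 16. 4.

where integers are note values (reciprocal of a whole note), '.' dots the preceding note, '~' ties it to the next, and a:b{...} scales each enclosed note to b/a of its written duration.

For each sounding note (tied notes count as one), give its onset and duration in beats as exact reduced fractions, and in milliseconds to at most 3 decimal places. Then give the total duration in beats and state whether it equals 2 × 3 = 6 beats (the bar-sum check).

1) 0.0ms=0b +1771.654ms=15/4b
2) 1771.654ms=15/4b +177.165ms=3/8b
3) 1948.819ms=33/8b +177.165ms=3/8b
4) 2125.984ms=9/2b +708.661ms=3/2b
Σ=6b of 6 (127bpm 3/4) — PASS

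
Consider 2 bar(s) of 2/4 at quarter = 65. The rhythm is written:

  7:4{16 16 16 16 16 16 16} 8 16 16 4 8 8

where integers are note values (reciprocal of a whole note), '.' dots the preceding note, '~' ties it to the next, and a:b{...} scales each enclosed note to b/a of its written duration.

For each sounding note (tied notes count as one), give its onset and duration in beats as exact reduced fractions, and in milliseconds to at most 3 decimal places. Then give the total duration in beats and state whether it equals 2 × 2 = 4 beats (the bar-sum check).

1) 0.0ms=0b +131.868ms=1/7b
2) 131.868ms=1/7b +131.868ms=1/7b
3) 263.736ms=2/7b +131.868ms=1/7b
4) 395.604ms=3/7b +131.868ms=1/7b
5) 527.473ms=4/7b +131.868ms=1/7b
6) 659.341ms=5/7b +131.868ms=1/7b
7) 791.209ms=6/7b +131.868ms=1/7b
8) 923.077ms=1b +461.538ms=1/2b
9) 1384.615ms=3/2b +230.769ms=1/4b
10) 1615.385ms=7/4b +230.769ms=1/4b
11) 1846.154ms=2b +923.077ms=1b
12) 2769.231ms=3b +461.538ms=1/2b
13) 3230.769ms=7/2b +461.538ms=1/2b
Σ=4b of 4 (65bpm 2/4) — PASS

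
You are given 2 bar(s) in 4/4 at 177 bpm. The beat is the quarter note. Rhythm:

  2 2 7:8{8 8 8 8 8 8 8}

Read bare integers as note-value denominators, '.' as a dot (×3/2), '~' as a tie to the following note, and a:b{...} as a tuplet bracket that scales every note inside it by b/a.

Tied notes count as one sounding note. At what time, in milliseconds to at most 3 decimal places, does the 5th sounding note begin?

1. 0.0ms @ 0 + 677.966ms (2)
2. 677.966ms @ 2 + 677.966ms (2)
3. 1355.932ms @ 4 + 193.705ms (4/7)
4. 1549.637ms @ 32/7 + 193.705ms (4/7)
5. 1743.341ms @ 36/7 + 193.705ms (4/7)
6. 1937.046ms @ 40/7 + 193.705ms (4/7)
7. 2130.751ms @ 44/7 + 193.705ms (4/7)
8. 2324.455ms @ 48/7 + 193.705ms (4/7)
9. 2518.16ms @ 52/7 + 193.705ms (4/7)

note 5 onset = 36/7b = 1743.341ms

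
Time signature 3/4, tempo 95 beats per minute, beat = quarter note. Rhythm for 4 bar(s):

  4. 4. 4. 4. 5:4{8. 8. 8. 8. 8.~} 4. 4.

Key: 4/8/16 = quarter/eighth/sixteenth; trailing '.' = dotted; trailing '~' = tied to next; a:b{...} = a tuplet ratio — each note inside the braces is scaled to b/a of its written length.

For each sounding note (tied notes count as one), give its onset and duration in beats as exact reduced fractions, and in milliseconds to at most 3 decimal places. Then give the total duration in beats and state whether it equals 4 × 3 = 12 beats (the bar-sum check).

1) 0.0ms=0b +947.368ms=3/2b
2) 947.368ms=3/2b +947.368ms=3/2b
3) 1894.737ms=3b +947.368ms=3/2b
4) 2842.105ms=9/2b +947.368ms=3/2b
5) 3789.474ms=6b +378.947ms=3/5b
6) 4168.421ms=33/5b +378.947ms=3/5b
7) 4547.368ms=36/5b +378.947ms=3/5b
8) 4926.316ms=39/5b +378.947ms=3/5b
9) 5305.263ms=42/5b +1326.316ms=21/10b
10) 6631.579ms=21/2b +947.368ms=3/2b
Σ=12b of 12 (95bpm 3/4) — PASS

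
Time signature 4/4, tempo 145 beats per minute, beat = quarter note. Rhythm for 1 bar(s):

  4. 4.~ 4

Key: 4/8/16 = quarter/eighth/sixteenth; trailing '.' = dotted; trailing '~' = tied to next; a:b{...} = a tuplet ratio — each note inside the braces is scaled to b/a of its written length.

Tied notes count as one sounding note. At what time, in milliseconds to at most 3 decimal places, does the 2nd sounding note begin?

note 2 onset = 3/2b = 620.69ms

1. 0.0ms @ 0 + 620.69ms (3/2)
2. 620.69ms @ 3/2 + 1034.483ms (5/2)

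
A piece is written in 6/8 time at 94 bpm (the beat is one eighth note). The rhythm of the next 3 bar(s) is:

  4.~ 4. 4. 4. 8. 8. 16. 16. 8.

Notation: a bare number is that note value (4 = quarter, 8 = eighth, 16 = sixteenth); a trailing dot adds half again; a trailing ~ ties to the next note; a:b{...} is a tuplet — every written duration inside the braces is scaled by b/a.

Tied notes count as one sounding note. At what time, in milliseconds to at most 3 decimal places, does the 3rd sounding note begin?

note 3 onset = 9b = 5744.681ms

1. 0.0ms @ 0 + 3829.787ms (6)
2. 3829.787ms @ 6 + 1914.894ms (3)
3. 5744.681ms @ 9 + 1914.894ms (3)
4. 7659.574ms @ 12 + 957.447ms (3/2)
5. 8617.021ms @ 27/2 + 957.447ms (3/2)
6. 9574.468ms @ 15 + 478.723ms (3/4)
7. 10053.191ms @ 63/4 + 478.723ms (3/4)
8. 10531.915ms @ 33/2 + 957.447ms (3/2)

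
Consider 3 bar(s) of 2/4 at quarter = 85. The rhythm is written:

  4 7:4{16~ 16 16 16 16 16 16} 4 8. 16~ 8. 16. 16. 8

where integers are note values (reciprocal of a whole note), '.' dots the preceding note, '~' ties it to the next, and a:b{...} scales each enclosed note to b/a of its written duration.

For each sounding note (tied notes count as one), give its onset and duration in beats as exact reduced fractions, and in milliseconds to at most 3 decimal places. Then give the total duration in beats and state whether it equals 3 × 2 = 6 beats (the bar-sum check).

1) 0.0ms=0b +705.882ms=1b
2) 705.882ms=1b +201.681ms=2/7b
3) 907.563ms=9/7b +100.84ms=1/7b
4) 1008.403ms=10/7b +100.84ms=1/7b
5) 1109.244ms=11/7b +100.84ms=1/7b
6) 1210.084ms=12/7b +100.84ms=1/7b
7) 1310.924ms=13/7b +100.84ms=1/7b
8) 1411.765ms=2b +705.882ms=1b
9) 2117.647ms=3b +529.412ms=3/4b
10) 2647.059ms=15/4b +705.882ms=1b
11) 3352.941ms=19/4b +264.706ms=3/8b
12) 3617.647ms=41/8b +264.706ms=3/8b
13) 3882.353ms=11/2b +352.941ms=1/2b
Σ=6b of 6 (85bpm 2/4) — PASS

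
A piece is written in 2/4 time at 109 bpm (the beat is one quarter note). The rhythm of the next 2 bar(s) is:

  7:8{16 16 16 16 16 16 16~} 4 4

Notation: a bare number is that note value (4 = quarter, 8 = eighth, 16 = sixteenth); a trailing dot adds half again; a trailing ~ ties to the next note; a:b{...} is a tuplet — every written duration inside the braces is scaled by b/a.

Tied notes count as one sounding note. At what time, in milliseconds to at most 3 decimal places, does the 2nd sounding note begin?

1. 0.0ms @ 0 + 157.274ms (2/7)
2. 157.274ms @ 2/7 + 157.274ms (2/7)
3. 314.548ms @ 4/7 + 157.274ms (2/7)
4. 471.822ms @ 6/7 + 157.274ms (2/7)
5. 629.096ms @ 8/7 + 157.274ms (2/7)
6. 786.37ms @ 10/7 + 157.274ms (2/7)
7. 943.644ms @ 12/7 + 707.733ms (9/7)
8. 1651.376ms @ 3 + 550.459ms (1)

note 2 onset = 2/7b = 157.274ms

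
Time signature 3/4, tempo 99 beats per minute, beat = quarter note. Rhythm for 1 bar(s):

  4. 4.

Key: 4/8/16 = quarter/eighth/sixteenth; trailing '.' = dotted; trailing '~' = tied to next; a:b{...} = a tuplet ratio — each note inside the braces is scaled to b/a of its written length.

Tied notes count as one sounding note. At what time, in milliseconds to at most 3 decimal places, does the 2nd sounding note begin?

1. 0.0ms @ 0 + 909.091ms (3/2)
2. 909.091ms @ 3/2 + 909.091ms (3/2)

note 2 onset = 3/2b = 909.091ms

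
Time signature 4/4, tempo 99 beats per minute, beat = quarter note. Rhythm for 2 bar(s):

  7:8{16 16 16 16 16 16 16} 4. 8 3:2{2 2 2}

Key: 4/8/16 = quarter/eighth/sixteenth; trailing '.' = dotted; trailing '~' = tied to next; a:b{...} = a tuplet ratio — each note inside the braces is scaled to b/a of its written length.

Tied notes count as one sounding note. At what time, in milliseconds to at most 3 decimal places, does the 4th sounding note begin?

1. 0.0ms @ 0 + 173.16ms (2/7)
2. 173.16ms @ 2/7 + 173.16ms (2/7)
3. 346.32ms @ 4/7 + 173.16ms (2/7)
4. 519.481ms @ 6/7 + 173.16ms (2/7)
5. 692.641ms @ 8/7 + 173.16ms (2/7)
6. 865.801ms @ 10/7 + 173.16ms (2/7)
7. 1038.961ms @ 12/7 + 173.16ms (2/7)
8. 1212.121ms @ 2 + 909.091ms (3/2)
9. 2121.212ms @ 7/2 + 303.03ms (1/2)
10. 2424.242ms @ 4 + 808.081ms (4/3)
11. 3232.323ms @ 16/3 + 808.081ms (4/3)
12. 4040.404ms @ 20/3 + 808.081ms (4/3)

note 4 onset = 6/7b = 519.481ms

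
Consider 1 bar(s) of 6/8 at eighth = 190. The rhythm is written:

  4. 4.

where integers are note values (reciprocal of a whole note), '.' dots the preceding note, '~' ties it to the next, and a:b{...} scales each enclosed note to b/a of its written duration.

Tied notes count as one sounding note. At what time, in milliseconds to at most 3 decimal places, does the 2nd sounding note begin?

note 2 onset = 3b = 947.368ms

1. 0.0ms @ 0 + 947.368ms (3)
2. 947.368ms @ 3 + 947.368ms (3)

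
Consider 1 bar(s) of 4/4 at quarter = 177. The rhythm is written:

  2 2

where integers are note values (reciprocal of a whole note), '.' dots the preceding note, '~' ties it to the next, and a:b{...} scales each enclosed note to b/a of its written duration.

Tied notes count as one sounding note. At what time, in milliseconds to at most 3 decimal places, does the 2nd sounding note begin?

1. 0.0ms @ 0 + 677.966ms (2)
2. 677.966ms @ 2 + 677.966ms (2)

note 2 onset = 2b = 677.966ms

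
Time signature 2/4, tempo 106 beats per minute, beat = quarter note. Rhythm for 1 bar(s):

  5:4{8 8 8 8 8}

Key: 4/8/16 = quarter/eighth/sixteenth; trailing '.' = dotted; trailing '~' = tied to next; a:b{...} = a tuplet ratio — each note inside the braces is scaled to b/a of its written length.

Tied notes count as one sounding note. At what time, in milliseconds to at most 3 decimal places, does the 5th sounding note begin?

note 5 onset = 8/5b = 905.66ms

1. 0.0ms @ 0 + 226.415ms (2/5)
2. 226.415ms @ 2/5 + 226.415ms (2/5)
3. 452.83ms @ 4/5 + 226.415ms (2/5)
4. 679.245ms @ 6/5 + 226.415ms (2/5)
5. 905.66ms @ 8/5 + 226.415ms (2/5)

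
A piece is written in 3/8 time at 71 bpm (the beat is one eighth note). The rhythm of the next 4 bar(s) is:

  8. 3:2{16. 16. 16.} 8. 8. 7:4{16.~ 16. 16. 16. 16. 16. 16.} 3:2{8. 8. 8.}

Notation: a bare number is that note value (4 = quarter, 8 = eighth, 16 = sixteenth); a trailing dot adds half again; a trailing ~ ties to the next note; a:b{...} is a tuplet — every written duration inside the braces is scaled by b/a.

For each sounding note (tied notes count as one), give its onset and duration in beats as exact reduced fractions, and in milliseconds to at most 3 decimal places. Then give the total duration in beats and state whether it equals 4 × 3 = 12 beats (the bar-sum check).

1) 0.0ms=0b +1267.606ms=3/2b
2) 1267.606ms=3/2b +422.535ms=1/2b
3) 1690.141ms=2b +422.535ms=1/2b
4) 2112.676ms=5/2b +422.535ms=1/2b
5) 2535.211ms=3b +1267.606ms=3/2b
6) 3802.817ms=9/2b +1267.606ms=3/2b
7) 5070.423ms=6b +724.346ms=6/7b
8) 5794.769ms=48/7b +362.173ms=3/7b
9) 6156.942ms=51/7b +362.173ms=3/7b
10) 6519.115ms=54/7b +362.173ms=3/7b
11) 6881.288ms=57/7b +362.173ms=3/7b
12) 7243.461ms=60/7b +362.173ms=3/7b
13) 7605.634ms=9b +845.07ms=1b
14) 8450.704ms=10b +845.07ms=1b
15) 9295.775ms=11b +845.07ms=1b
Σ=12b of 12 (71bpm 3/8) — PASS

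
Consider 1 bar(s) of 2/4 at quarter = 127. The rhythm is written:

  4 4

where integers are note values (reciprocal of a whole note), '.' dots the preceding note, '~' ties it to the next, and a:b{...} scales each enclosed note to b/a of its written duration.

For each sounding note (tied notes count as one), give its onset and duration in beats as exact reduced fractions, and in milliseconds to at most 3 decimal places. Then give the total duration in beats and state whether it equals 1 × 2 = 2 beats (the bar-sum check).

1) 0.0ms=0b +472.441ms=1b
2) 472.441ms=1b +472.441ms=1b
Σ=2b of 2 (127bpm 2/4) — PASS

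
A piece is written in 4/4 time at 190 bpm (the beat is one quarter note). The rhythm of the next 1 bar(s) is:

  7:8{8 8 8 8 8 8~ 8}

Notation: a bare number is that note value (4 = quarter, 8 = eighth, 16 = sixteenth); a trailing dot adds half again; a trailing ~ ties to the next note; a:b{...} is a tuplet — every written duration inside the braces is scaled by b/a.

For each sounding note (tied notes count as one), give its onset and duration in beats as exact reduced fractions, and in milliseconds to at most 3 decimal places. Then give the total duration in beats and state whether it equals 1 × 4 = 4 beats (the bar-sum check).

1) 0.0ms=0b +180.451ms=4/7b
2) 180.451ms=4/7b +180.451ms=4/7b
3) 360.902ms=8/7b +180.451ms=4/7b
4) 541.353ms=12/7b +180.451ms=4/7b
5) 721.805ms=16/7b +180.451ms=4/7b
6) 902.256ms=20/7b +360.902ms=8/7b
Σ=4b of 4 (190bpm 4/4) — PASS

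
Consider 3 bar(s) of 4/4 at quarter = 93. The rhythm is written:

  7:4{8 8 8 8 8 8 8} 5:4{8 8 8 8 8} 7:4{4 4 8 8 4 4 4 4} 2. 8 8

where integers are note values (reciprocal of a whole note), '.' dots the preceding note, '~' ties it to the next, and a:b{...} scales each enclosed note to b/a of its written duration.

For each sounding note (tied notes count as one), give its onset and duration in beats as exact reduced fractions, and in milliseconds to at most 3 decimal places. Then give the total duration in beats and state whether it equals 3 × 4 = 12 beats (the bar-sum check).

1) 0.0ms=0b +184.332ms=2/7b
2) 184.332ms=2/7b +184.332ms=2/7b
3) 368.664ms=4/7b +184.332ms=2/7b
4) 552.995ms=6/7b +184.332ms=2/7b
5) 737.327ms=8/7b +184.332ms=2/7b
6) 921.659ms=10/7b +184.332ms=2/7b
7) 1105.991ms=12/7b +184.332ms=2/7b
8) 1290.323ms=2b +258.065ms=2/5b
9) 1548.387ms=12/5b +258.065ms=2/5b
10) 1806.452ms=14/5b +258.065ms=2/5b
11) 2064.516ms=16/5b +258.065ms=2/5b
12) 2322.581ms=18/5b +258.065ms=2/5b
13) 2580.645ms=4b +368.664ms=4/7b
14) 2949.309ms=32/7b +368.664ms=4/7b
15) 3317.972ms=36/7b +184.332ms=2/7b
16) 3502.304ms=38/7b +184.332ms=2/7b
17) 3686.636ms=40/7b +368.664ms=4/7b
18) 4055.3ms=44/7b +368.664ms=4/7b
19) 4423.963ms=48/7b +368.664ms=4/7b
20) 4792.627ms=52/7b +368.664ms=4/7b
21) 5161.29ms=8b +1935.484ms=3b
22) 7096.774ms=11b +322.581ms=1/2b
23) 7419.355ms=23/2b +322.581ms=1/2b
Σ=12b of 12 (93bpm 4/4) — PASS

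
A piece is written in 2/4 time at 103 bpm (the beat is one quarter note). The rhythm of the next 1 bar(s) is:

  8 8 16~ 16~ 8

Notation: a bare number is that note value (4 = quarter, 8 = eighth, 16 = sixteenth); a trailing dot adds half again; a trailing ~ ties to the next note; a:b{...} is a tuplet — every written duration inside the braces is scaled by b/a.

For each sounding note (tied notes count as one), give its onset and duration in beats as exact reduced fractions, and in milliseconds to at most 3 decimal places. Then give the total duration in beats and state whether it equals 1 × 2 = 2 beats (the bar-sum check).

1) 0.0ms=0b +291.262ms=1/2b
2) 291.262ms=1/2b +291.262ms=1/2b
3) 582.524ms=1b +582.524ms=1b
Σ=2b of 2 (103bpm 2/4) — PASS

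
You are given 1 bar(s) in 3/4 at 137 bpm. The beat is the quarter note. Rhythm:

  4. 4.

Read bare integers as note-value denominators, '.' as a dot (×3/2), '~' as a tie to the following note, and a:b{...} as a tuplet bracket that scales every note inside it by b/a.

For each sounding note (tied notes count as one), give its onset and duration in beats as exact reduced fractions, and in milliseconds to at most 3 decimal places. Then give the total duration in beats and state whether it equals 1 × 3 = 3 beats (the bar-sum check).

1) 0.0ms=0b +656.934ms=3/2b
2) 656.934ms=3/2b +656.934ms=3/2b
Σ=3b of 3 (137bpm 3/4) — PASS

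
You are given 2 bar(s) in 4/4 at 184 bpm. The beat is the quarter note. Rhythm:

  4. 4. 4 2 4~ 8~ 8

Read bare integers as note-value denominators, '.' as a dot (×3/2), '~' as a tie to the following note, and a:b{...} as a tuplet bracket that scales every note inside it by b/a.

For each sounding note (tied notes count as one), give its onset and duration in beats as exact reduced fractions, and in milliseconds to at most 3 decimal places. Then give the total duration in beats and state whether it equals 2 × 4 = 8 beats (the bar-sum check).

1) 0.0ms=0b +489.13ms=3/2b
2) 489.13ms=3/2b +489.13ms=3/2b
3) 978.261ms=3b +326.087ms=1b
4) 1304.348ms=4b +652.174ms=2b
5) 1956.522ms=6b +652.174ms=2b
Σ=8b of 8 (184bpm 4/4) — PASS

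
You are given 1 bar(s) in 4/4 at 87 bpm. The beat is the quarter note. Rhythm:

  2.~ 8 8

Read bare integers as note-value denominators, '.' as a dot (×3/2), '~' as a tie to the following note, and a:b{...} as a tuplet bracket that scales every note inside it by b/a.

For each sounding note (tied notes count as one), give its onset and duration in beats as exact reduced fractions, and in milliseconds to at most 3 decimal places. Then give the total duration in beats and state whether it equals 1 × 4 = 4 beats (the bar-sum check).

1) 0.0ms=0b +2413.793ms=7/2b
2) 2413.793ms=7/2b +344.828ms=1/2b
Σ=4b of 4 (87bpm 4/4) — PASS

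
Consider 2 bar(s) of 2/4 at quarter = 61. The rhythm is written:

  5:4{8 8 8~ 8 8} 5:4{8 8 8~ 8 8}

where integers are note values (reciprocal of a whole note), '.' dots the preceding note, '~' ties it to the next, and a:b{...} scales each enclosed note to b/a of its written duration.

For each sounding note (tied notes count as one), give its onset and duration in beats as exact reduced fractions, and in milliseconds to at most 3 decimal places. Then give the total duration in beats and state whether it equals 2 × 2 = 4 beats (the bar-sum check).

1) 0.0ms=0b +393.443ms=2/5b
2) 393.443ms=2/5b +393.443ms=2/5b
3) 786.885ms=4/5b +786.885ms=4/5b
4) 1573.77ms=8/5b +393.443ms=2/5b
5) 1967.213ms=2b +393.443ms=2/5b
6) 2360.656ms=12/5b +393.443ms=2/5b
7) 2754.098ms=14/5b +786.885ms=4/5b
8) 3540.984ms=18/5b +393.443ms=2/5b
Σ=4b of 4 (61bpm 2/4) — PASS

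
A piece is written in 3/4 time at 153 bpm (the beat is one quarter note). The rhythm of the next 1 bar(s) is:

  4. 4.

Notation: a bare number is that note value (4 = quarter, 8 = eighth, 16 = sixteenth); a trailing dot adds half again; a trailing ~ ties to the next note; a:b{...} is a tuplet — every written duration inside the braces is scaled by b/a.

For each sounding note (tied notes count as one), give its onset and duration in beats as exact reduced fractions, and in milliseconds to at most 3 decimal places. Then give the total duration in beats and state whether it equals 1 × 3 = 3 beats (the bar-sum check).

1) 0.0ms=0b +588.235ms=3/2b
2) 588.235ms=3/2b +588.235ms=3/2b
Σ=3b of 3 (153bpm 3/4) — PASS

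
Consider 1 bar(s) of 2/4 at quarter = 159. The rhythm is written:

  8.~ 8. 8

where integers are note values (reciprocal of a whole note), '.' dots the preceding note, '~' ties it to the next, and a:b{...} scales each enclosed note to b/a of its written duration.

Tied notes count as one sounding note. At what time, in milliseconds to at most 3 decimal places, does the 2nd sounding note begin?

note 2 onset = 3/2b = 566.038ms

1. 0.0ms @ 0 + 566.038ms (3/2)
2. 566.038ms @ 3/2 + 188.679ms (1/2)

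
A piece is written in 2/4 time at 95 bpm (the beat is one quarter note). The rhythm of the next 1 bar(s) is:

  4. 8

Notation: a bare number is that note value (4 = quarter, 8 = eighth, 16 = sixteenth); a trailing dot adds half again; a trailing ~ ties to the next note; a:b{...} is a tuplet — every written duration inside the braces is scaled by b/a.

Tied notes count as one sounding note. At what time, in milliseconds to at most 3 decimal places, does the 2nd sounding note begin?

1. 0.0ms @ 0 + 947.368ms (3/2)
2. 947.368ms @ 3/2 + 315.789ms (1/2)

note 2 onset = 3/2b = 947.368ms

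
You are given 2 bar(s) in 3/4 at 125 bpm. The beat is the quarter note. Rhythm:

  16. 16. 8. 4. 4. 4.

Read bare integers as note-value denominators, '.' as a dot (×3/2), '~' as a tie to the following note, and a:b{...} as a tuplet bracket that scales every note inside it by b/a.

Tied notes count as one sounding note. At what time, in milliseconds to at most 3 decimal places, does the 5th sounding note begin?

note 5 onset = 3b = 1440.0ms

1. 0.0ms @ 0 + 180.0ms (3/8)
2. 180.0ms @ 3/8 + 180.0ms (3/8)
3. 360.0ms @ 3/4 + 360.0ms (3/4)
4. 720.0ms @ 3/2 + 720.0ms (3/2)
5. 1440.0ms @ 3 + 720.0ms (3/2)
6. 2160.0ms @ 9/2 + 720.0ms (3/2)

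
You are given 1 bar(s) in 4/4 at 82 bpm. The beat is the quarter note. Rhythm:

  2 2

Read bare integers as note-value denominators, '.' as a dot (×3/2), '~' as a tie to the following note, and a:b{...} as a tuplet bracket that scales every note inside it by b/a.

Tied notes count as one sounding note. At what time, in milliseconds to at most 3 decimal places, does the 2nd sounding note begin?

note 2 onset = 2b = 1463.415ms

1. 0.0ms @ 0 + 1463.415ms (2)
2. 1463.415ms @ 2 + 1463.415ms (2)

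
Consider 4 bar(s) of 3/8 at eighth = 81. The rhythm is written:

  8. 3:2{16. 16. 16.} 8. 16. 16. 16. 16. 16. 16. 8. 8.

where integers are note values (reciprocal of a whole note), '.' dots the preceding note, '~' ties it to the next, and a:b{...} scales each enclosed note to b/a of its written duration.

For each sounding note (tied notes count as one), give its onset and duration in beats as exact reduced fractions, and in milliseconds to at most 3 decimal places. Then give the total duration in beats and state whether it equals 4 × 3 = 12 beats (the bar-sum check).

1) 0.0ms=0b +1111.111ms=3/2b
2) 1111.111ms=3/2b +370.37ms=1/2b
3) 1481.481ms=2b +370.37ms=1/2b
4) 1851.852ms=5/2b +370.37ms=1/2b
5) 2222.222ms=3b +1111.111ms=3/2b
6) 3333.333ms=9/2b +555.556ms=3/4b
7) 3888.889ms=21/4b +555.556ms=3/4b
8) 4444.444ms=6b +555.556ms=3/4b
9) 5000.0ms=27/4b +555.556ms=3/4b
10) 5555.556ms=15/2b +555.556ms=3/4b
11) 6111.111ms=33/4b +555.556ms=3/4b
12) 6666.667ms=9b +1111.111ms=3/2b
13) 7777.778ms=21/2b +1111.111ms=3/2b
Σ=12b of 12 (81bpm 3/8) — PASS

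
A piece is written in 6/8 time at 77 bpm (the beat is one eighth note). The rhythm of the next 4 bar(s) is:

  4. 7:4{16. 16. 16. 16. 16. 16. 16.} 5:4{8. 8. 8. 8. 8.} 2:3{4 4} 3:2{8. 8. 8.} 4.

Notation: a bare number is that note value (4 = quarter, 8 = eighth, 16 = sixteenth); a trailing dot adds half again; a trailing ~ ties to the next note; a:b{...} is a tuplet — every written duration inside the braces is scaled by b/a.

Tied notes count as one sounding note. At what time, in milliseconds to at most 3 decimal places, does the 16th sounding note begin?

note 16 onset = 18b = 14025.974ms

1. 0.0ms @ 0 + 2337.662ms (3)
2. 2337.662ms @ 3 + 333.952ms (3/7)
3. 2671.614ms @ 24/7 + 333.952ms (3/7)
4. 3005.566ms @ 27/7 + 333.952ms (3/7)
5. 3339.518ms @ 30/7 + 333.952ms (3/7)
6. 3673.469ms @ 33/7 + 333.952ms (3/7)
7. 4007.421ms @ 36/7 + 333.952ms (3/7)
8. 4341.373ms @ 39/7 + 333.952ms (3/7)
9. 4675.325ms @ 6 + 935.065ms (6/5)
10. 5610.39ms @ 36/5 + 935.065ms (6/5)
11. 6545.455ms @ 42/5 + 935.065ms (6/5)
12. 7480.519ms @ 48/5 + 935.065ms (6/5)
13. 8415.584ms @ 54/5 + 935.065ms (6/5)
14. 9350.649ms @ 12 + 2337.662ms (3)
15. 11688.312ms @ 15 + 2337.662ms (3)
16. 14025.974ms @ 18 + 779.221ms (1)
17. 14805.195ms @ 19 + 779.221ms (1)
18. 15584.416ms @ 20 + 779.221ms (1)
19. 16363.636ms @ 21 + 2337.662ms (3)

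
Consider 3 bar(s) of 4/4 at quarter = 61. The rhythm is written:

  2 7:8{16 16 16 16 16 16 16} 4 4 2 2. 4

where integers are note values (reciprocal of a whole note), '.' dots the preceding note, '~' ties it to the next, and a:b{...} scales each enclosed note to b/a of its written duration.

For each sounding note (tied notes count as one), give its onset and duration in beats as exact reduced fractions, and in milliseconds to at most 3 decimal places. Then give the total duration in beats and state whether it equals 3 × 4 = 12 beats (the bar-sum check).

1) 0.0ms=0b +1967.213ms=2b
2) 1967.213ms=2b +281.03ms=2/7b
3) 2248.244ms=16/7b +281.03ms=2/7b
4) 2529.274ms=18/7b +281.03ms=2/7b
5) 2810.304ms=20/7b +281.03ms=2/7b
6) 3091.335ms=22/7b +281.03ms=2/7b
7) 3372.365ms=24/7b +281.03ms=2/7b
8) 3653.396ms=26/7b +281.03ms=2/7b
9) 3934.426ms=4b +983.607ms=1b
10) 4918.033ms=5b +983.607ms=1b
11) 5901.639ms=6b +1967.213ms=2b
12) 7868.852ms=8b +2950.82ms=3b
13) 10819.672ms=11b +983.607ms=1b
Σ=12b of 12 (61bpm 4/4) — PASS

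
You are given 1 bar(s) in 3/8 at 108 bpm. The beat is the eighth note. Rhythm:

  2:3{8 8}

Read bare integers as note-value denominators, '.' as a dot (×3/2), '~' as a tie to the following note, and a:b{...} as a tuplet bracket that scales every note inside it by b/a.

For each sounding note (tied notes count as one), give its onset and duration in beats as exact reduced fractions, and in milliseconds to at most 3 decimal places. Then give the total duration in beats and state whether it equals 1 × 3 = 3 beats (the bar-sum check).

1) 0.0ms=0b +833.333ms=3/2b
2) 833.333ms=3/2b +833.333ms=3/2b
Σ=3b of 3 (108bpm 3/8) — PASS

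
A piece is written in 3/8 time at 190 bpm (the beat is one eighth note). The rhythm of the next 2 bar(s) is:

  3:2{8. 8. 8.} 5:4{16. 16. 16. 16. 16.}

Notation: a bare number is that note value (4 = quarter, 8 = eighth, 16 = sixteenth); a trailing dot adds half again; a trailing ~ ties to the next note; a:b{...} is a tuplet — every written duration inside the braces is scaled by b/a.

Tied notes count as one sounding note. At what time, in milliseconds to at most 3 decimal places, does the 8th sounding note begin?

note 8 onset = 27/5b = 1705.263ms

1. 0.0ms @ 0 + 315.789ms (1)
2. 315.789ms @ 1 + 315.789ms (1)
3. 631.579ms @ 2 + 315.789ms (1)
4. 947.368ms @ 3 + 189.474ms (3/5)
5. 1136.842ms @ 18/5 + 189.474ms (3/5)
6. 1326.316ms @ 21/5 + 189.474ms (3/5)
7. 1515.789ms @ 24/5 + 189.474ms (3/5)
8. 1705.263ms @ 27/5 + 189.474ms (3/5)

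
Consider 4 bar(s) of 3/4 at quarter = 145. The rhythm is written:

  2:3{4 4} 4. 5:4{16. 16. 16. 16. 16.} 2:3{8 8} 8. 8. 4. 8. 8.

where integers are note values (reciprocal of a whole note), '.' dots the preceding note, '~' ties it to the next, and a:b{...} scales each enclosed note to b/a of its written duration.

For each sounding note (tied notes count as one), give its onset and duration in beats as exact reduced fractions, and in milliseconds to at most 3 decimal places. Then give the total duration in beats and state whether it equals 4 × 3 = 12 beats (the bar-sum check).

1) 0.0ms=0b +620.69ms=3/2b
2) 620.69ms=3/2b +620.69ms=3/2b
3) 1241.379ms=3b +620.69ms=3/2b
4) 1862.069ms=9/2b +124.138ms=3/10b
5) 1986.207ms=24/5b +124.138ms=3/10b
6) 2110.345ms=51/10b +124.138ms=3/10b
7) 2234.483ms=27/5b +124.138ms=3/10b
8) 2358.621ms=57/10b +124.138ms=3/10b
9) 2482.759ms=6b +310.345ms=3/4b
10) 2793.103ms=27/4b +310.345ms=3/4b
11) 3103.448ms=15/2b +310.345ms=3/4b
12) 3413.793ms=33/4b +310.345ms=3/4b
13) 3724.138ms=9b +620.69ms=3/2b
14) 4344.828ms=21/2b +310.345ms=3/4b
15) 4655.172ms=45/4b +310.345ms=3/4b
Σ=12b of 12 (145bpm 3/4) — PASS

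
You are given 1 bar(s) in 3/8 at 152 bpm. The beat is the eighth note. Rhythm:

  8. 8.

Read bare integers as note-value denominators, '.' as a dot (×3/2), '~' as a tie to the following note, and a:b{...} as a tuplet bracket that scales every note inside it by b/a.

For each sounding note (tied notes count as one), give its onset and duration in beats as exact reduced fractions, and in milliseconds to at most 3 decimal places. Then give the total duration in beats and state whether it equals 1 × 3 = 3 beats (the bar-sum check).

1) 0.0ms=0b +592.105ms=3/2b
2) 592.105ms=3/2b +592.105ms=3/2b
Σ=3b of 3 (152bpm 3/8) — PASS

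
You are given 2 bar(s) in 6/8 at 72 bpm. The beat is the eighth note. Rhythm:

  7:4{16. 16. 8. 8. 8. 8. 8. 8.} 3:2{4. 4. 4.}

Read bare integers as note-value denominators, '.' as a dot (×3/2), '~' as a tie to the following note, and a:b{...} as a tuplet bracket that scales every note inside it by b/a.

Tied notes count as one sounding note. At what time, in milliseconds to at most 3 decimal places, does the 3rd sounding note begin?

note 3 onset = 6/7b = 714.286ms

1. 0.0ms @ 0 + 357.143ms (3/7)
2. 357.143ms @ 3/7 + 357.143ms (3/7)
3. 714.286ms @ 6/7 + 714.286ms (6/7)
4. 1428.571ms @ 12/7 + 714.286ms (6/7)
5. 2142.857ms @ 18/7 + 714.286ms (6/7)
6. 2857.143ms @ 24/7 + 714.286ms (6/7)
7. 3571.429ms @ 30/7 + 714.286ms (6/7)
8. 4285.714ms @ 36/7 + 714.286ms (6/7)
9. 5000.0ms @ 6 + 1666.667ms (2)
10. 6666.667ms @ 8 + 1666.667ms (2)
11. 8333.333ms @ 10 + 1666.667ms (2)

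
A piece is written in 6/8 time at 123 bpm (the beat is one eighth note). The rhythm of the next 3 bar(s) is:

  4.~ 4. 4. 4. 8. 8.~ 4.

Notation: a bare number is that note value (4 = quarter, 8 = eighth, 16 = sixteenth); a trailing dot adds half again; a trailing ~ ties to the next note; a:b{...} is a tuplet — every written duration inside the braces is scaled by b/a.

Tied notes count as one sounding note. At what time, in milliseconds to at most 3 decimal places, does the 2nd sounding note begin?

note 2 onset = 6b = 2926.829ms

1. 0.0ms @ 0 + 2926.829ms (6)
2. 2926.829ms @ 6 + 1463.415ms (3)
3. 4390.244ms @ 9 + 1463.415ms (3)
4. 5853.659ms @ 12 + 731.707ms (3/2)
5. 6585.366ms @ 27/2 + 2195.122ms (9/2)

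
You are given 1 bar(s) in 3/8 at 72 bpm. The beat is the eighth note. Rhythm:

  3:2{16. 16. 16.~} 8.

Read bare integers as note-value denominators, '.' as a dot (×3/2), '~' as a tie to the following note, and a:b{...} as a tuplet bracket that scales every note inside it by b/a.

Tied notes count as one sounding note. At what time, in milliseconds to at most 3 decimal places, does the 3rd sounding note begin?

note 3 onset = 1b = 833.333ms

1. 0.0ms @ 0 + 416.667ms (1/2)
2. 416.667ms @ 1/2 + 416.667ms (1/2)
3. 833.333ms @ 1 + 1666.667ms (2)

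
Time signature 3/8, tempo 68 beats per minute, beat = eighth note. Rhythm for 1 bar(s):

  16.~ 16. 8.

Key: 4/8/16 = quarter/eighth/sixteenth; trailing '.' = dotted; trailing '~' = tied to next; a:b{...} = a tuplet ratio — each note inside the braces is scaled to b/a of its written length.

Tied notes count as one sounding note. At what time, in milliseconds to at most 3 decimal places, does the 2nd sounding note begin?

1. 0.0ms @ 0 + 1323.529ms (3/2)
2. 1323.529ms @ 3/2 + 1323.529ms (3/2)

note 2 onset = 3/2b = 1323.529ms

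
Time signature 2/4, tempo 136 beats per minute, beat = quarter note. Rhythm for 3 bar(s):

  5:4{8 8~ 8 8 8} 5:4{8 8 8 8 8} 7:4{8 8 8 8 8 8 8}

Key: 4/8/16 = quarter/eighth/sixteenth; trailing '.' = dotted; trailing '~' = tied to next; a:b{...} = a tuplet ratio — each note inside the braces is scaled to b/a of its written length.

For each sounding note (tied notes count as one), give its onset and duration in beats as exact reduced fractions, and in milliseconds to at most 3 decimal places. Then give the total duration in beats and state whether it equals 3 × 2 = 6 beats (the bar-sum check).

1) 0.0ms=0b +176.471ms=2/5b
2) 176.471ms=2/5b +352.941ms=4/5b
3) 529.412ms=6/5b +176.471ms=2/5b
4) 705.882ms=8/5b +176.471ms=2/5b
5) 882.353ms=2b +176.471ms=2/5b
6) 1058.824ms=12/5b +176.471ms=2/5b
7) 1235.294ms=14/5b +176.471ms=2/5b
8) 1411.765ms=16/5b +176.471ms=2/5b
9) 1588.235ms=18/5b +176.471ms=2/5b
10) 1764.706ms=4b +126.05ms=2/7b
11) 1890.756ms=30/7b +126.05ms=2/7b
12) 2016.807ms=32/7b +126.05ms=2/7b
13) 2142.857ms=34/7b +126.05ms=2/7b
14) 2268.908ms=36/7b +126.05ms=2/7b
15) 2394.958ms=38/7b +126.05ms=2/7b
16) 2521.008ms=40/7b +126.05ms=2/7b
Σ=6b of 6 (136bpm 2/4) — PASS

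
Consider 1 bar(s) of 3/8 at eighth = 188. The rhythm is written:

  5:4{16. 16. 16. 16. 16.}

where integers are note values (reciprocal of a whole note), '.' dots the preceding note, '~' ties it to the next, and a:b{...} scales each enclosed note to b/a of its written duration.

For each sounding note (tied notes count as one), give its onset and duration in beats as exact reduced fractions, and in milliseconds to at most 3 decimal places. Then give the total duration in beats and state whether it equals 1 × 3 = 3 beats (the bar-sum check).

1) 0.0ms=0b +191.489ms=3/5b
2) 191.489ms=3/5b +191.489ms=3/5b
3) 382.979ms=6/5b +191.489ms=3/5b
4) 574.468ms=9/5b +191.489ms=3/5b
5) 765.957ms=12/5b +191.489ms=3/5b
Σ=3b of 3 (188bpm 3/8) — PASS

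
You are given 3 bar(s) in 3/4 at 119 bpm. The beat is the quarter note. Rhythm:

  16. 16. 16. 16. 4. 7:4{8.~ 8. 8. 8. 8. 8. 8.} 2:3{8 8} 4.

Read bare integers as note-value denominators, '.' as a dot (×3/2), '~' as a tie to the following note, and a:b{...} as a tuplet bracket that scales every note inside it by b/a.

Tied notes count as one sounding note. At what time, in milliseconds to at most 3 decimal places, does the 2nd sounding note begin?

note 2 onset = 3/8b = 189.076ms

1. 0.0ms @ 0 + 189.076ms (3/8)
2. 189.076ms @ 3/8 + 189.076ms (3/8)
3. 378.151ms @ 3/4 + 189.076ms (3/8)
4. 567.227ms @ 9/8 + 189.076ms (3/8)
5. 756.303ms @ 3/2 + 756.303ms (3/2)
6. 1512.605ms @ 3 + 432.173ms (6/7)
7. 1944.778ms @ 27/7 + 216.086ms (3/7)
8. 2160.864ms @ 30/7 + 216.086ms (3/7)
9. 2376.951ms @ 33/7 + 216.086ms (3/7)
10. 2593.037ms @ 36/7 + 216.086ms (3/7)
11. 2809.124ms @ 39/7 + 216.086ms (3/7)
12. 3025.21ms @ 6 + 378.151ms (3/4)
13. 3403.361ms @ 27/4 + 378.151ms (3/4)
14. 3781.513ms @ 15/2 + 756.303ms (3/2)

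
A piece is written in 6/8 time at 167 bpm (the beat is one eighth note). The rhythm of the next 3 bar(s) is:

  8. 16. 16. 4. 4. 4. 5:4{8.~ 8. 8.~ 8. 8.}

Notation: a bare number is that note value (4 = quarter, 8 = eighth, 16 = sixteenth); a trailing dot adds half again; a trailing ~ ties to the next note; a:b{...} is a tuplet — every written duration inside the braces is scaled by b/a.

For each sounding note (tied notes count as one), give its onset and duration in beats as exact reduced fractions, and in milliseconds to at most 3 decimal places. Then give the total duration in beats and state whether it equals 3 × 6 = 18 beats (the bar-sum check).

1) 0.0ms=0b +538.922ms=3/2b
2) 538.922ms=3/2b +269.461ms=3/4b
3) 808.383ms=9/4b +269.461ms=3/4b
4) 1077.844ms=3b +1077.844ms=3b
5) 2155.689ms=6b +1077.844ms=3b
6) 3233.533ms=9b +1077.844ms=3b
7) 4311.377ms=12b +862.275ms=12/5b
8) 5173.653ms=72/5b +862.275ms=12/5b
9) 6035.928ms=84/5b +431.138ms=6/5b
Σ=18b of 18 (167bpm 6/8) — PASS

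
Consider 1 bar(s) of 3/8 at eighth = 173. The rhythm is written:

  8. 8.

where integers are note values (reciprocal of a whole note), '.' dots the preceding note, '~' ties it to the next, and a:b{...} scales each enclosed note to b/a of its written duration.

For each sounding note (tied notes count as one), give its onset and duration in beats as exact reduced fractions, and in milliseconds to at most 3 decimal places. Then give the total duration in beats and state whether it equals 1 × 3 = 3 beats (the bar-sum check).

1) 0.0ms=0b +520.231ms=3/2b
2) 520.231ms=3/2b +520.231ms=3/2b
Σ=3b of 3 (173bpm 3/8) — PASS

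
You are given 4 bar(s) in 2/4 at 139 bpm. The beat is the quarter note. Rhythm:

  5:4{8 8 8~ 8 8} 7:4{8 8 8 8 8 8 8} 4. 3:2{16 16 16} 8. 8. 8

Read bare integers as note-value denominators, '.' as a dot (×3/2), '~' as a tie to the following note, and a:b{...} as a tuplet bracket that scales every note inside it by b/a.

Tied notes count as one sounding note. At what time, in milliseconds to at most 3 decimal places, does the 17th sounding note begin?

1. 0.0ms @ 0 + 172.662ms (2/5)
2. 172.662ms @ 2/5 + 172.662ms (2/5)
3. 345.324ms @ 4/5 + 345.324ms (4/5)
4. 690.647ms @ 8/5 + 172.662ms (2/5)
5. 863.309ms @ 2 + 123.33ms (2/7)
6. 986.639ms @ 16/7 + 123.33ms (2/7)
7. 1109.969ms @ 18/7 + 123.33ms (2/7)
8. 1233.299ms @ 20/7 + 123.33ms (2/7)
9. 1356.629ms @ 22/7 + 123.33ms (2/7)
10. 1479.959ms @ 24/7 + 123.33ms (2/7)
11. 1603.289ms @ 26/7 + 123.33ms (2/7)
12. 1726.619ms @ 4 + 647.482ms (3/2)
13. 2374.101ms @ 11/2 + 71.942ms (1/6)
14. 2446.043ms @ 17/3 + 71.942ms (1/6)
15. 2517.986ms @ 35/6 + 71.942ms (1/6)
16. 2589.928ms @ 6 + 323.741ms (3/4)
17. 2913.669ms @ 27/4 + 323.741ms (3/4)
18. 3237.41ms @ 15/2 + 215.827ms (1/2)

note 17 onset = 27/4b = 2913.669ms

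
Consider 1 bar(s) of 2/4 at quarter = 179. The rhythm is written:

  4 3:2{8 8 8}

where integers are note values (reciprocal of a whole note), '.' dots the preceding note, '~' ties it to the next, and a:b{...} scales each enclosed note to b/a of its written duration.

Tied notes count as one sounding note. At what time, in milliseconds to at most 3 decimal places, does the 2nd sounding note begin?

note 2 onset = 1b = 335.196ms

1. 0.0ms @ 0 + 335.196ms (1)
2. 335.196ms @ 1 + 111.732ms (1/3)
3. 446.927ms @ 4/3 + 111.732ms (1/3)
4. 558.659ms @ 5/3 + 111.732ms (1/3)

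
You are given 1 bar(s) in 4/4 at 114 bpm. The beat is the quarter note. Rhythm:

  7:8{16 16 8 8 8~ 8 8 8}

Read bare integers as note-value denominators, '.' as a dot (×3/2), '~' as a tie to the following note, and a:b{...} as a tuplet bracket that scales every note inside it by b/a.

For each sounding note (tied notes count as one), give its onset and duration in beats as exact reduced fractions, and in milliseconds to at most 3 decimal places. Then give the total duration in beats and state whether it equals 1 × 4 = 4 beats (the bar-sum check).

1) 0.0ms=0b +150.376ms=2/7b
2) 150.376ms=2/7b +150.376ms=2/7b
3) 300.752ms=4/7b +300.752ms=4/7b
4) 601.504ms=8/7b +300.752ms=4/7b
5) 902.256ms=12/7b +601.504ms=8/7b
6) 1503.759ms=20/7b +300.752ms=4/7b
7) 1804.511ms=24/7b +300.752ms=4/7b
Σ=4b of 4 (114bpm 4/4) — PASS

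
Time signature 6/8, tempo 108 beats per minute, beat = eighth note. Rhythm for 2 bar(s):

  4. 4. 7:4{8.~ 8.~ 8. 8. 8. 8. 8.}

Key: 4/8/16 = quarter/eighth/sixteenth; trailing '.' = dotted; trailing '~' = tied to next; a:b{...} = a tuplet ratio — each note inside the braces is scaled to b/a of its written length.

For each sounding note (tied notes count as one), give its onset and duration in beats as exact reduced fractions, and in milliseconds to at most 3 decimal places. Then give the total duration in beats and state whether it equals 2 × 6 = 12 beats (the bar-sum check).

1) 0.0ms=0b +1666.667ms=3b
2) 1666.667ms=3b +1666.667ms=3b
3) 3333.333ms=6b +1428.571ms=18/7b
4) 4761.905ms=60/7b +476.19ms=6/7b
5) 5238.095ms=66/7b +476.19ms=6/7b
6) 5714.286ms=72/7b +476.19ms=6/7b
7) 6190.476ms=78/7b +476.19ms=6/7b
Σ=12b of 12 (108bpm 6/8) — PASS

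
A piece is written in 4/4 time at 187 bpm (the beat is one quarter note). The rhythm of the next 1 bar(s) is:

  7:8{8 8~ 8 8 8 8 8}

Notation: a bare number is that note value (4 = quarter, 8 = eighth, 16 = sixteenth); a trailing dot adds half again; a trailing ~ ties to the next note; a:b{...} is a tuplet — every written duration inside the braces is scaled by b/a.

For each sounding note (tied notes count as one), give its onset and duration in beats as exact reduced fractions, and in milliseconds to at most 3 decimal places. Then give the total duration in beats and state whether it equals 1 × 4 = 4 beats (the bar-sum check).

1) 0.0ms=0b +183.346ms=4/7b
2) 183.346ms=4/7b +366.692ms=8/7b
3) 550.038ms=12/7b +183.346ms=4/7b
4) 733.384ms=16/7b +183.346ms=4/7b
5) 916.73ms=20/7b +183.346ms=4/7b
6) 1100.076ms=24/7b +183.346ms=4/7b
Σ=4b of 4 (187bpm 4/4) — PASS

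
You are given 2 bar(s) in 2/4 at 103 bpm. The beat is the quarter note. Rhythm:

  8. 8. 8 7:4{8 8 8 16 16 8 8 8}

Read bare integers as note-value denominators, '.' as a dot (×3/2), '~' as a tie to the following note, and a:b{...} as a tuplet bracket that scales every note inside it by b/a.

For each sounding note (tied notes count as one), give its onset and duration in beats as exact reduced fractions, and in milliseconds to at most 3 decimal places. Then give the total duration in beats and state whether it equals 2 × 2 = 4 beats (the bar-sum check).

1) 0.0ms=0b +436.893ms=3/4b
2) 436.893ms=3/4b +436.893ms=3/4b
3) 873.786ms=3/2b +291.262ms=1/2b
4) 1165.049ms=2b +166.436ms=2/7b
5) 1331.484ms=16/7b +166.436ms=2/7b
6) 1497.92ms=18/7b +166.436ms=2/7b
7) 1664.355ms=20/7b +83.218ms=1/7b
8) 1747.573ms=3b +83.218ms=1/7b
9) 1830.791ms=22/7b +166.436ms=2/7b
10) 1997.226ms=24/7b +166.436ms=2/7b
11) 2163.662ms=26/7b +166.436ms=2/7b
Σ=4b of 4 (103bpm 2/4) — PASS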